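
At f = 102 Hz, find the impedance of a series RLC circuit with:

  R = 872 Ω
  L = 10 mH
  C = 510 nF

Step 1 — Angular frequency: ω = 2π·f = 2π·102 = 640.9 rad/s.
Step 2 — Component impedances:
  R: Z = R = 872 Ω
  L: Z = jωL = j·640.9·0.01 = 0 + j6.409 Ω
  C: Z = 1/(jωC) = -j/(ω·C) = 0 - j3059 Ω
Step 3 — Series combination: Z_total = R + L + C = 872 - j3053 Ω = 3175∠-74.1° Ω.

Z = 872 - j3053 Ω = 3175∠-74.1° Ω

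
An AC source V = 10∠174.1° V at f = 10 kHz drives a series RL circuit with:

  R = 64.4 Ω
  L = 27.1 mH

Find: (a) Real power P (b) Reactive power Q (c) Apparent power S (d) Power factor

Step 1 — Angular frequency: ω = 2π·f = 2π·1e+04 = 6.283e+04 rad/s.
Step 2 — Component impedances:
  R: Z = R = 64.4 Ω
  L: Z = jωL = j·6.283e+04·0.0271 = 0 + j1703 Ω
Step 3 — Series combination: Z_total = R + L = 64.4 + j1703 Ω = 1704∠87.8° Ω.
Step 4 — Source phasor: V = 10∠174.1° V = -9.947 + j1.028 V.
Step 5 — Current: I = V / Z = 0.0003822 + j0.005856 A = 0.005869∠86.3° A.
Step 6 — Complex power: S = V·I* = 0.002218 + j0.05864 VA.
Step 7 — Real power: P = Re(S) = 0.002218 W.
Step 8 — Reactive power: Q = Im(S) = 0.05864 VAR.
Step 9 — Apparent power: |S| = 0.05869 VA.
Step 10 — Power factor: PF = P/|S| = 0.03779 (lagging).

(a) P = 0.002218 W  (b) Q = 0.05864 VAR  (c) S = 0.05869 VA  (d) PF = 0.03779 (lagging)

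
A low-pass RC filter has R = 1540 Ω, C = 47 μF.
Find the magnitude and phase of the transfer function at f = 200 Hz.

Step 1 — Angular frequency: ω = 2π·200 = 1257 rad/s.
Step 2 — Transfer function: H(jω) = 1/(1 + jωRC).
Step 3 — Denominator: 1 + jωRC = 1 + j·1257·1540·4.7e-05 = 1 + j90.96.
Step 4 — H = 0.0001209 - j0.01099.
Step 5 — Magnitude: |H| = 0.01099 (-39.2 dB); phase: φ = -89.4°.

|H| = 0.01099 (-39.2 dB), φ = -89.4°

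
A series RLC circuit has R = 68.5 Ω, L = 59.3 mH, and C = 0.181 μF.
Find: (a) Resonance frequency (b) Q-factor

Step 1 — Resonance condition Im(Z)=0 gives ω₀ = 1/√(LC).
Step 2 — ω₀ = 1/√(0.0593·1.81e-07) = 9652 rad/s.
Step 3 — f₀ = ω₀/(2π) = 1536 Hz.
Step 4 — Series Q: Q = ω₀L/R = 9652·0.0593/68.5 = 8.356.

(a) f₀ = 1536 Hz  (b) Q = 8.356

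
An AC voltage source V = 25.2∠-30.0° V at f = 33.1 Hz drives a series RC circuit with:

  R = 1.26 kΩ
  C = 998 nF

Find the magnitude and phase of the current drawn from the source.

Step 1 — Angular frequency: ω = 2π·f = 2π·33.1 = 208 rad/s.
Step 2 — Component impedances:
  R: Z = R = 1260 Ω
  C: Z = 1/(jωC) = -j/(ω·C) = 0 - j4818 Ω
Step 3 — Series combination: Z_total = R + C = 1260 - j4818 Ω = 4980∠-75.3° Ω.
Step 4 — Source phasor: V = 25.2∠-30.0° V = 21.82 - j12.6 V.
Step 5 — Ohm's law: I = V / Z_total = (21.82 - j12.6) / (1260 - j4818) = 0.003557 + j0.0036 A.
Step 6 — Convert to polar: |I| = 0.00506 A, ∠I = 45.3°.

I = 0.00506∠45.3° A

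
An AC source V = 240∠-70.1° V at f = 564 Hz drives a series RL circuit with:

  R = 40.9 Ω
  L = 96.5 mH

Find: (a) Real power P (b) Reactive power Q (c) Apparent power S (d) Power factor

Step 1 — Angular frequency: ω = 2π·f = 2π·564 = 3544 rad/s.
Step 2 — Component impedances:
  R: Z = R = 40.9 Ω
  L: Z = jωL = j·3544·0.0965 = 0 + j342 Ω
Step 3 — Series combination: Z_total = R + L = 40.9 + j342 Ω = 344.4∠83.2° Ω.
Step 4 — Source phasor: V = 240∠-70.1° V = 81.69 - j225.7 V.
Step 5 — Current: I = V / Z = -0.6224 - j0.3133 A = 0.6969∠-153.3° A.
Step 6 — Complex power: S = V·I* = 19.86 + j166.1 VA.
Step 7 — Real power: P = Re(S) = 19.86 W.
Step 8 — Reactive power: Q = Im(S) = 166.1 VAR.
Step 9 — Apparent power: |S| = 167.2 VA.
Step 10 — Power factor: PF = P/|S| = 0.1188 (lagging).

(a) P = 19.86 W  (b) Q = 166.1 VAR  (c) S = 167.2 VA  (d) PF = 0.1188 (lagging)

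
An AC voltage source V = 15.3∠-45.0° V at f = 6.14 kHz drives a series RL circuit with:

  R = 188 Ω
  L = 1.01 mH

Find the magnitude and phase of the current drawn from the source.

Step 1 — Angular frequency: ω = 2π·f = 2π·6140 = 3.858e+04 rad/s.
Step 2 — Component impedances:
  R: Z = R = 188 Ω
  L: Z = jωL = j·3.858e+04·0.00101 = 0 + j38.96 Ω
Step 3 — Series combination: Z_total = R + L = 188 + j38.96 Ω = 192∠11.7° Ω.
Step 4 — Source phasor: V = 15.3∠-45.0° V = 10.82 - j10.82 V.
Step 5 — Ohm's law: I = V / Z_total = (10.82 - j10.82) / (188 + j38.96) = 0.04374 - j0.06661 A.
Step 6 — Convert to polar: |I| = 0.07969 A, ∠I = -56.7°.

I = 0.07969∠-56.7° A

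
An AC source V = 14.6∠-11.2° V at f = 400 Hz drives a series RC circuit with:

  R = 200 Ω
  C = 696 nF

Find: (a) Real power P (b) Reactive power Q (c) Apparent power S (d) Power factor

Step 1 — Angular frequency: ω = 2π·f = 2π·400 = 2513 rad/s.
Step 2 — Component impedances:
  R: Z = R = 200 Ω
  C: Z = 1/(jωC) = -j/(ω·C) = 0 - j571.7 Ω
Step 3 — Series combination: Z_total = R + C = 200 - j571.7 Ω = 605.7∠-70.7° Ω.
Step 4 — Source phasor: V = 14.6∠-11.2° V = 14.32 - j2.836 V.
Step 5 — Current: I = V / Z = 0.01223 + j0.02077 A = 0.02411∠59.5° A.
Step 6 — Complex power: S = V·I* = 0.1162 - j0.3322 VA.
Step 7 — Real power: P = Re(S) = 0.1162 W.
Step 8 — Reactive power: Q = Im(S) = -0.3322 VAR.
Step 9 — Apparent power: |S| = 0.352 VA.
Step 10 — Power factor: PF = P/|S| = 0.3302 (leading).

(a) P = 0.1162 W  (b) Q = -0.3322 VAR  (c) S = 0.352 VA  (d) PF = 0.3302 (leading)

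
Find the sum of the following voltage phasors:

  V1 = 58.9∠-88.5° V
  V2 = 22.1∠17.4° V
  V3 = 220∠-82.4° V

Step 1 — Convert each phasor to rectangular form:
  V1 = 58.9·(cos(-88.5°) + j·sin(-88.5°)) = 1.542 - j58.88 V
  V2 = 22.1·(cos(17.4°) + j·sin(17.4°)) = 21.09 + j6.609 V
  V3 = 220·(cos(-82.4°) + j·sin(-82.4°)) = 29.1 - j218.1 V
Step 2 — Sum components: V_total = 51.73 - j270.3 V.
Step 3 — Convert to polar: |V_total| = 275.2 V, ∠V_total = -79.2°.

V_total = 275.2∠-79.2° V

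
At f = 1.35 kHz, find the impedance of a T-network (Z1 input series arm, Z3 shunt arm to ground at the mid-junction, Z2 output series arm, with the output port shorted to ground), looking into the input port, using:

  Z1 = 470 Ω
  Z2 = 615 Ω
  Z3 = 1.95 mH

Step 1 — Angular frequency: ω = 2π·f = 2π·1350 = 8482 rad/s.
Step 2 — Component impedances:
  Z1: Z = R = 470 Ω
  Z2: Z = R = 615 Ω
  Z3: Z = jωL = j·8482·0.00195 = 0 + j16.54 Ω
Step 3 — With the output port shorted to ground, the output series arm Z2 runs from the junction to ground; the shunt arm Z3 also runs from the junction to ground. They appear in parallel: Z3 || Z2 = 0.4445 + j16.53 Ω.
Step 4 — Series with input arm Z1: Z_in = Z1 + (Z3 || Z2) = 470.4 + j16.53 Ω = 470.7∠2.0° Ω.

Z = 470.4 + j16.53 Ω = 470.7∠2.0° Ω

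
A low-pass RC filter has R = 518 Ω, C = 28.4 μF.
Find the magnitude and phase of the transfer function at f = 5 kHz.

Step 1 — Angular frequency: ω = 2π·5000 = 3.142e+04 rad/s.
Step 2 — Transfer function: H(jω) = 1/(1 + jωRC).
Step 3 — Denominator: 1 + jωRC = 1 + j·3.142e+04·518·2.84e-05 = 1 + j462.2.
Step 4 — H = 4.682e-06 - j0.002164.
Step 5 — Magnitude: |H| = 0.002164 (-53.3 dB); phase: φ = -89.9°.

|H| = 0.002164 (-53.3 dB), φ = -89.9°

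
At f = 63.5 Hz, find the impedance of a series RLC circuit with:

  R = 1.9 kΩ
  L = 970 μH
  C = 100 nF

Step 1 — Angular frequency: ω = 2π·f = 2π·63.5 = 399 rad/s.
Step 2 — Component impedances:
  R: Z = R = 1900 Ω
  L: Z = jωL = j·399·0.00097 = 0 + j0.387 Ω
  C: Z = 1/(jωC) = -j/(ω·C) = 0 - j2.506e+04 Ω
Step 3 — Series combination: Z_total = R + L + C = 1900 - j2.506e+04 Ω = 2.514e+04∠-85.7° Ω.

Z = 1900 - j2.506e+04 Ω = 2.514e+04∠-85.7° Ω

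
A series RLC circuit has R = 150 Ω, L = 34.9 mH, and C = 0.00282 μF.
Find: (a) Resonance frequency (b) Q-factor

Step 1 — Resonance condition Im(Z)=0 gives ω₀ = 1/√(LC).
Step 2 — ω₀ = 1/√(0.0349·2.82e-09) = 1.008e+05 rad/s.
Step 3 — f₀ = ω₀/(2π) = 1.604e+04 Hz.
Step 4 — Series Q: Q = ω₀L/R = 1.008e+05·0.0349/150 = 23.45.

(a) f₀ = 1.604e+04 Hz  (b) Q = 23.45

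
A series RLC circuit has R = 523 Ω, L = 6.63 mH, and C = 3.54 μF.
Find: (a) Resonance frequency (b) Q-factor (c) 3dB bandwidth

Step 1 — Resonance condition Im(Z)=0 gives ω₀ = 1/√(LC).
Step 2 — ω₀ = 1/√(0.00663·3.54e-06) = 6527 rad/s.
Step 3 — f₀ = ω₀/(2π) = 1039 Hz.
Step 4 — Series Q: Q = ω₀L/R = 6527·0.00663/523 = 0.08275.
Step 5 — 3dB bandwidth: Δω = ω₀/Q = 7.888e+04 rad/s; BW = Δω/(2π) = 1.255e+04 Hz.

(a) f₀ = 1039 Hz  (b) Q = 0.08275  (c) BW = 1.255e+04 Hz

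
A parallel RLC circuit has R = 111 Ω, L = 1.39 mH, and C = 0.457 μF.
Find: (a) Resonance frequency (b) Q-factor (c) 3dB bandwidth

Step 1 — Resonance: ω₀ = 1/√(LC) = 1/√(0.00139·4.57e-07) = 3.968e+04 rad/s.
Step 2 — f₀ = ω₀/(2π) = 6315 Hz.
Step 3 — Parallel Q: Q = R/(ω₀L) = 111/(3.968e+04·0.00139) = 2.013.
Step 4 — Bandwidth: Δω = ω₀/Q = 1.971e+04 rad/s; BW = Δω/(2π) = 3137 Hz.

(a) f₀ = 6315 Hz  (b) Q = 2.013  (c) BW = 3137 Hz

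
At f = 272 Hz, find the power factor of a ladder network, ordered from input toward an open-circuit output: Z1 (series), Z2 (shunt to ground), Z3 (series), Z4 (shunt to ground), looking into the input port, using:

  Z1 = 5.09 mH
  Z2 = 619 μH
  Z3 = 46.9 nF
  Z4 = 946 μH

Step 1 — Angular frequency: ω = 2π·f = 2π·272 = 1709 rad/s.
Step 2 — Component impedances:
  Z1: Z = jωL = j·1709·0.00509 = 0 + j8.699 Ω
  Z2: Z = jωL = j·1709·0.000619 = 0 + j1.058 Ω
  Z3: Z = 1/(jωC) = -j/(ω·C) = 0 - j1.248e+04 Ω
  Z4: Z = jωL = j·1709·0.000946 = 0 + j1.617 Ω
Step 3 — Ladder network (open output): work backward from the far end, alternating series and parallel combinations. Z_in = 0 + j9.757 Ω = 9.757∠90.0° Ω.
Step 4 — Power factor: PF = cos(φ) = Re(Z)/|Z| = 0/9.757 = 0.
Step 5 — Type: Im(Z) = 9.757 ⇒ lagging (phase φ = 90.0°).

PF = 0 (lagging, φ = 90.0°)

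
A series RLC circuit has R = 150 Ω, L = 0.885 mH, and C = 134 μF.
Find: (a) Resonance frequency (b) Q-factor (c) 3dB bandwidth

Step 1 — Resonance condition Im(Z)=0 gives ω₀ = 1/√(LC).
Step 2 — ω₀ = 1/√(0.000885·0.000134) = 2904 rad/s.
Step 3 — f₀ = ω₀/(2π) = 462.2 Hz.
Step 4 — Series Q: Q = ω₀L/R = 2904·0.000885/150 = 0.01713.
Step 5 — 3dB bandwidth: Δω = ω₀/Q = 1.695e+05 rad/s; BW = Δω/(2π) = 2.698e+04 Hz.

(a) f₀ = 462.2 Hz  (b) Q = 0.01713  (c) BW = 2.698e+04 Hz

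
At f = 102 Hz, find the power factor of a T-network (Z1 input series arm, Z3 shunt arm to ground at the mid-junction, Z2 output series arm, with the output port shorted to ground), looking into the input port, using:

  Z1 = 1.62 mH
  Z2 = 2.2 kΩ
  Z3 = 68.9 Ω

Step 1 — Angular frequency: ω = 2π·f = 2π·102 = 640.9 rad/s.
Step 2 — Component impedances:
  Z1: Z = jωL = j·640.9·0.00162 = 0 + j1.038 Ω
  Z2: Z = R = 2200 Ω
  Z3: Z = R = 68.9 Ω
Step 3 — With the output port shorted to ground, the output series arm Z2 runs from the junction to ground; the shunt arm Z3 also runs from the junction to ground. They appear in parallel: Z3 || Z2 = 66.81 Ω.
Step 4 — Series with input arm Z1: Z_in = Z1 + (Z3 || Z2) = 66.81 + j1.038 Ω = 66.82∠0.9° Ω.
Step 5 — Power factor: PF = cos(φ) = Re(Z)/|Z| = 66.81/66.82 = 0.9999.
Step 6 — Type: Im(Z) = 1.038 ⇒ lagging (phase φ = 0.9°).

PF = 0.9999 (lagging, φ = 0.9°)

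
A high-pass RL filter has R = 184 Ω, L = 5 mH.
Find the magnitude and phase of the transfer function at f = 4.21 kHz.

Step 1 — Angular frequency: ω = 2π·4210 = 2.645e+04 rad/s.
Step 2 — Transfer function: H(jω) = jωL/(R + jωL).
Step 3 — Numerator jωL = j·132.3; denominator R + jωL = 184 + j132.3.
Step 4 — H = 0.3407 + j0.4739.
Step 5 — Magnitude: |H| = 0.5837 (-4.7 dB); phase: φ = 54.3°.

|H| = 0.5837 (-4.7 dB), φ = 54.3°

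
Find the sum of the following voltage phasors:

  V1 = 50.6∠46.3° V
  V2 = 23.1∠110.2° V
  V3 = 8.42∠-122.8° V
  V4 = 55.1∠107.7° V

Step 1 — Convert each phasor to rectangular form:
  V1 = 50.6·(cos(46.3°) + j·sin(46.3°)) = 34.96 + j36.58 V
  V2 = 23.1·(cos(110.2°) + j·sin(110.2°)) = -7.976 + j21.68 V
  V3 = 8.42·(cos(-122.8°) + j·sin(-122.8°)) = -4.561 - j7.078 V
  V4 = 55.1·(cos(107.7°) + j·sin(107.7°)) = -16.75 + j52.49 V
Step 2 — Sum components: V_total = 5.669 + j103.7 V.
Step 3 — Convert to polar: |V_total| = 103.8 V, ∠V_total = 86.9°.

V_total = 103.8∠86.9° V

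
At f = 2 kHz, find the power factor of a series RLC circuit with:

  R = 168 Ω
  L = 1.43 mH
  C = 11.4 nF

Step 1 — Angular frequency: ω = 2π·f = 2π·2000 = 1.257e+04 rad/s.
Step 2 — Component impedances:
  R: Z = R = 168 Ω
  L: Z = jωL = j·1.257e+04·0.00143 = 0 + j17.97 Ω
  C: Z = 1/(jωC) = -j/(ω·C) = 0 - j6980 Ω
Step 3 — Series combination: Z_total = R + L + C = 168 - j6963 Ω = 6965∠-88.6° Ω.
Step 4 — Power factor: PF = cos(φ) = Re(Z)/|Z| = 168/6965 = 0.02412.
Step 5 — Type: Im(Z) = -6963 ⇒ leading (phase φ = -88.6°).

PF = 0.02412 (leading, φ = -88.6°)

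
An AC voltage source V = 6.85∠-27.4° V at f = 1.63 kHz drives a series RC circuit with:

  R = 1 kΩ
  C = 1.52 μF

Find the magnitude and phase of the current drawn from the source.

Step 1 — Angular frequency: ω = 2π·f = 2π·1630 = 1.024e+04 rad/s.
Step 2 — Component impedances:
  R: Z = R = 1000 Ω
  C: Z = 1/(jωC) = -j/(ω·C) = 0 - j64.24 Ω
Step 3 — Series combination: Z_total = R + C = 1000 - j64.24 Ω = 1002∠-3.7° Ω.
Step 4 — Source phasor: V = 6.85∠-27.4° V = 6.082 - j3.152 V.
Step 5 — Ohm's law: I = V / Z_total = (6.082 - j3.152) / (1000 - j64.24) = 0.006258 - j0.00275 A.
Step 6 — Convert to polar: |I| = 0.006836 A, ∠I = -23.7°.

I = 0.006836∠-23.7° A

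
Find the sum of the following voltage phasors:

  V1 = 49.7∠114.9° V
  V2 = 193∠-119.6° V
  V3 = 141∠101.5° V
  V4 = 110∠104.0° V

Step 1 — Convert each phasor to rectangular form:
  V1 = 49.7·(cos(114.9°) + j·sin(114.9°)) = -20.93 + j45.08 V
  V2 = 193·(cos(-119.6°) + j·sin(-119.6°)) = -95.33 - j167.8 V
  V3 = 141·(cos(101.5°) + j·sin(101.5°)) = -28.11 + j138.2 V
  V4 = 110·(cos(104.0°) + j·sin(104.0°)) = -26.61 + j106.7 V
Step 2 — Sum components: V_total = -171 + j122.2 V.
Step 3 — Convert to polar: |V_total| = 210.1 V, ∠V_total = 144.5°.

V_total = 210.1∠144.5° V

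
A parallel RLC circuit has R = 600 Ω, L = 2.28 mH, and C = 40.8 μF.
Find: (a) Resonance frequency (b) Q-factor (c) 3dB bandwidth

Step 1 — Resonance: ω₀ = 1/√(LC) = 1/√(0.00228·4.08e-05) = 3279 rad/s.
Step 2 — f₀ = ω₀/(2π) = 521.8 Hz.
Step 3 — Parallel Q: Q = R/(ω₀L) = 600/(3279·0.00228) = 80.26.
Step 4 — Bandwidth: Δω = ω₀/Q = 40.85 rad/s; BW = Δω/(2π) = 6.501 Hz.

(a) f₀ = 521.8 Hz  (b) Q = 80.26  (c) BW = 6.501 Hz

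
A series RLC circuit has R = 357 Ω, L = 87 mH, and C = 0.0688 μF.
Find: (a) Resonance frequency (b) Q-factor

Step 1 — Resonance condition Im(Z)=0 gives ω₀ = 1/√(LC).
Step 2 — ω₀ = 1/√(0.087·6.88e-08) = 1.293e+04 rad/s.
Step 3 — f₀ = ω₀/(2π) = 2057 Hz.
Step 4 — Series Q: Q = ω₀L/R = 1.293e+04·0.087/357 = 3.15.

(a) f₀ = 2057 Hz  (b) Q = 3.15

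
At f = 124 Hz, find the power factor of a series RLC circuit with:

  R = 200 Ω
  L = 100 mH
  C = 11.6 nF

Step 1 — Angular frequency: ω = 2π·f = 2π·124 = 779.1 rad/s.
Step 2 — Component impedances:
  R: Z = R = 200 Ω
  L: Z = jωL = j·779.1·0.1 = 0 + j77.91 Ω
  C: Z = 1/(jωC) = -j/(ω·C) = 0 - j1.106e+05 Ω
Step 3 — Series combination: Z_total = R + L + C = 200 - j1.106e+05 Ω = 1.106e+05∠-89.9° Ω.
Step 4 — Power factor: PF = cos(φ) = Re(Z)/|Z| = 200/1.1057e+05 = 0.001809.
Step 5 — Type: Im(Z) = -1.106e+05 ⇒ leading (phase φ = -89.9°).

PF = 0.001809 (leading, φ = -89.9°)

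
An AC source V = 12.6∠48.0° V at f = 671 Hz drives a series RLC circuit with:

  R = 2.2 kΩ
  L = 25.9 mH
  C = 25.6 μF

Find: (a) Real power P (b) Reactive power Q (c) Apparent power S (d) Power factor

Step 1 — Angular frequency: ω = 2π·f = 2π·671 = 4216 rad/s.
Step 2 — Component impedances:
  R: Z = R = 2200 Ω
  L: Z = jωL = j·4216·0.0259 = 0 + j109.2 Ω
  C: Z = 1/(jωC) = -j/(ω·C) = 0 - j9.265 Ω
Step 3 — Series combination: Z_total = R + L + C = 2200 + j99.93 Ω = 2202∠2.6° Ω.
Step 4 — Source phasor: V = 12.6∠48.0° V = 8.431 + j9.364 V.
Step 5 — Current: I = V / Z = 0.004017 + j0.004074 A = 0.005721∠45.4° A.
Step 6 — Complex power: S = V·I* = 0.07202 + j0.003271 VA.
Step 7 — Real power: P = Re(S) = 0.07202 W.
Step 8 — Reactive power: Q = Im(S) = 0.003271 VAR.
Step 9 — Apparent power: |S| = 0.07209 VA.
Step 10 — Power factor: PF = P/|S| = 0.999 (lagging).

(a) P = 0.07202 W  (b) Q = 0.003271 VAR  (c) S = 0.07209 VA  (d) PF = 0.999 (lagging)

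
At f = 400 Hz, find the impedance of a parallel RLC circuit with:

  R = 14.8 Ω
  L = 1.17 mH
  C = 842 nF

Step 1 — Angular frequency: ω = 2π·f = 2π·400 = 2513 rad/s.
Step 2 — Component impedances:
  R: Z = R = 14.8 Ω
  L: Z = jωL = j·2513·0.00117 = 0 + j2.941 Ω
  C: Z = 1/(jωC) = -j/(ω·C) = 0 - j472.6 Ω
Step 3 — Parallel combination: 1/Z_total = 1/R + 1/L + 1/C; Z_total = 0.5688 + j2.845 Ω = 2.902∠78.7° Ω.

Z = 0.5688 + j2.845 Ω = 2.902∠78.7° Ω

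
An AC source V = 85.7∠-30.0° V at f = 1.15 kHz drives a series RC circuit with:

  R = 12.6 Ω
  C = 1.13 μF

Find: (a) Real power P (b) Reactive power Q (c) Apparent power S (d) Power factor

Step 1 — Angular frequency: ω = 2π·f = 2π·1150 = 7226 rad/s.
Step 2 — Component impedances:
  R: Z = R = 12.6 Ω
  C: Z = 1/(jωC) = -j/(ω·C) = 0 - j122.5 Ω
Step 3 — Series combination: Z_total = R + C = 12.6 - j122.5 Ω = 123.1∠-84.1° Ω.
Step 4 — Source phasor: V = 85.7∠-30.0° V = 74.22 - j42.85 V.
Step 5 — Current: I = V / Z = 0.4079 + j0.564 A = 0.6961∠54.1° A.
Step 6 — Complex power: S = V·I* = 6.105 - j59.34 VA.
Step 7 — Real power: P = Re(S) = 6.105 W.
Step 8 — Reactive power: Q = Im(S) = -59.34 VAR.
Step 9 — Apparent power: |S| = 59.65 VA.
Step 10 — Power factor: PF = P/|S| = 0.1023 (leading).

(a) P = 6.105 W  (b) Q = -59.34 VAR  (c) S = 59.65 VA  (d) PF = 0.1023 (leading)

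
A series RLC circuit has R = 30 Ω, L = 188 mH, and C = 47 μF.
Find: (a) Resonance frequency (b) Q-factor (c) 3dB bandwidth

Step 1 — Resonance: ω₀ = 1/√(LC) = 1/√(0.188·4.7e-05) = 336.4 rad/s.
Step 2 — f₀ = ω₀/(2π) = 53.54 Hz.
Step 3 — Series Q: Q = ω₀L/R = 336.4·0.188/30 = 2.108.
Step 4 — Bandwidth: Δω = ω₀/Q = 159.6 rad/s; BW = Δω/(2π) = 25.4 Hz.

(a) f₀ = 53.54 Hz  (b) Q = 2.108  (c) BW = 25.4 Hz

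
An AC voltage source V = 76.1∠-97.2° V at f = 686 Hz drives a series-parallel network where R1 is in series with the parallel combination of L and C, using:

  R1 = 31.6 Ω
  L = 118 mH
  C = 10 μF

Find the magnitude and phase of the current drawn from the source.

Step 1 — Angular frequency: ω = 2π·f = 2π·686 = 4310 rad/s.
Step 2 — Component impedances:
  R1: Z = R = 31.6 Ω
  L: Z = jωL = j·4310·0.118 = 0 + j508.6 Ω
  C: Z = 1/(jωC) = -j/(ω·C) = 0 - j23.2 Ω
Step 3 — Parallel branch: L || C = 1/(1/L + 1/C) = 0 - j24.31 Ω.
Step 4 — Series with R1: Z_total = R1 + (L || C) = 31.6 - j24.31 Ω = 39.87∠-37.6° Ω.
Step 5 — Source phasor: V = 76.1∠-97.2° V = -9.538 - j75.5 V.
Step 6 — Ohm's law: I = V / Z_total = (-9.538 - j75.5) / (31.6 - j24.31) = 0.9651 - j1.647 A.
Step 7 — Convert to polar: |I| = 1.909 A, ∠I = -59.6°.

I = 1.909∠-59.6° A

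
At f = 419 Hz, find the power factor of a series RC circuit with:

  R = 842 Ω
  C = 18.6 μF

Step 1 — Angular frequency: ω = 2π·f = 2π·419 = 2633 rad/s.
Step 2 — Component impedances:
  R: Z = R = 842 Ω
  C: Z = 1/(jωC) = -j/(ω·C) = 0 - j20.42 Ω
Step 3 — Series combination: Z_total = R + C = 842 - j20.42 Ω = 842.2∠-1.4° Ω.
Step 4 — Power factor: PF = cos(φ) = Re(Z)/|Z| = 842/842.25 = 0.9997.
Step 5 — Type: Im(Z) = -20.42 ⇒ leading (phase φ = -1.4°).

PF = 0.9997 (leading, φ = -1.4°)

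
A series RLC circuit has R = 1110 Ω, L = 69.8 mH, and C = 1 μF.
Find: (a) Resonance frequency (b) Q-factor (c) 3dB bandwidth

Step 1 — Resonance: ω₀ = 1/√(LC) = 1/√(0.0698·1e-06) = 3785 rad/s.
Step 2 — f₀ = ω₀/(2π) = 602.4 Hz.
Step 3 — Series Q: Q = ω₀L/R = 3785·0.0698/1110 = 0.238.
Step 4 — Bandwidth: Δω = ω₀/Q = 1.59e+04 rad/s; BW = Δω/(2π) = 2531 Hz.

(a) f₀ = 602.4 Hz  (b) Q = 0.238  (c) BW = 2531 Hz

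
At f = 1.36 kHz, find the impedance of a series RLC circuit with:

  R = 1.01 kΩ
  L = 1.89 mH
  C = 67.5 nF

Step 1 — Angular frequency: ω = 2π·f = 2π·1360 = 8545 rad/s.
Step 2 — Component impedances:
  R: Z = R = 1010 Ω
  L: Z = jωL = j·8545·0.00189 = 0 + j16.15 Ω
  C: Z = 1/(jωC) = -j/(ω·C) = 0 - j1734 Ω
Step 3 — Series combination: Z_total = R + L + C = 1010 - j1718 Ω = 1993∠-59.5° Ω.

Z = 1010 - j1718 Ω = 1993∠-59.5° Ω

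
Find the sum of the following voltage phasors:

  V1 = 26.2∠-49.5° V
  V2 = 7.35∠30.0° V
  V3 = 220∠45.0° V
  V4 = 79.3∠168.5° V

Step 1 — Convert each phasor to rectangular form:
  V1 = 26.2·(cos(-49.5°) + j·sin(-49.5°)) = 17.02 - j19.92 V
  V2 = 7.35·(cos(30.0°) + j·sin(30.0°)) = 6.365 + j3.675 V
  V3 = 220·(cos(45.0°) + j·sin(45.0°)) = 155.6 + j155.6 V
  V4 = 79.3·(cos(168.5°) + j·sin(168.5°)) = -77.71 + j15.81 V
Step 2 — Sum components: V_total = 101.2 + j155.1 V.
Step 3 — Convert to polar: |V_total| = 185.2 V, ∠V_total = 56.9°.

V_total = 185.2∠56.9° V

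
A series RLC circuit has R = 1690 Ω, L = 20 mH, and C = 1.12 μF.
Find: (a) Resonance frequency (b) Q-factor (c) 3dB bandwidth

Step 1 — Resonance condition Im(Z)=0 gives ω₀ = 1/√(LC).
Step 2 — ω₀ = 1/√(0.02·1.12e-06) = 6682 rad/s.
Step 3 — f₀ = ω₀/(2π) = 1063 Hz.
Step 4 — Series Q: Q = ω₀L/R = 6682·0.02/1690 = 0.07907.
Step 5 — 3dB bandwidth: Δω = ω₀/Q = 8.45e+04 rad/s; BW = Δω/(2π) = 1.345e+04 Hz.

(a) f₀ = 1063 Hz  (b) Q = 0.07907  (c) BW = 1.345e+04 Hz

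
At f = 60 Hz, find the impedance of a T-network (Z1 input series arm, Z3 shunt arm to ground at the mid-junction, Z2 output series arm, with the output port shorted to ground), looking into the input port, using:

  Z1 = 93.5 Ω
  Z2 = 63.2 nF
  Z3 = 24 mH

Step 1 — Angular frequency: ω = 2π·f = 2π·60 = 377 rad/s.
Step 2 — Component impedances:
  Z1: Z = R = 93.5 Ω
  Z2: Z = 1/(jωC) = -j/(ω·C) = 0 - j4.197e+04 Ω
  Z3: Z = jωL = j·377·0.024 = 0 + j9.048 Ω
Step 3 — With the output port shorted to ground, the output series arm Z2 runs from the junction to ground; the shunt arm Z3 also runs from the junction to ground. They appear in parallel: Z3 || Z2 = 0 + j9.05 Ω.
Step 4 — Series with input arm Z1: Z_in = Z1 + (Z3 || Z2) = 93.5 + j9.05 Ω = 93.94∠5.5° Ω.

Z = 93.5 + j9.05 Ω = 93.94∠5.5° Ω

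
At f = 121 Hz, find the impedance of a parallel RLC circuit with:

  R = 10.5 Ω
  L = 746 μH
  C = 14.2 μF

Step 1 — Angular frequency: ω = 2π·f = 2π·121 = 760.3 rad/s.
Step 2 — Component impedances:
  R: Z = R = 10.5 Ω
  L: Z = jωL = j·760.3·0.000746 = 0 + j0.5672 Ω
  C: Z = 1/(jωC) = -j/(ω·C) = 0 - j92.63 Ω
Step 3 — Parallel combination: 1/Z_total = 1/R + 1/L + 1/C; Z_total = 0.03092 + j0.569 Ω = 0.5698∠86.9° Ω.

Z = 0.03092 + j0.569 Ω = 0.5698∠86.9° Ω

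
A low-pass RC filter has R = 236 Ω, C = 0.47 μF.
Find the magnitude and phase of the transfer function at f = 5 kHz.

Step 1 — Angular frequency: ω = 2π·5000 = 3.142e+04 rad/s.
Step 2 — Transfer function: H(jω) = 1/(1 + jωRC).
Step 3 — Denominator: 1 + jωRC = 1 + j·3.142e+04·236·4.7e-07 = 1 + j3.485.
Step 4 — H = 0.07609 - j0.2651.
Step 5 — Magnitude: |H| = 0.2758 (-11.2 dB); phase: φ = -74.0°.

|H| = 0.2758 (-11.2 dB), φ = -74.0°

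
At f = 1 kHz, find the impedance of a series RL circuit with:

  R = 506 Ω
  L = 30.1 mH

Step 1 — Angular frequency: ω = 2π·f = 2π·1000 = 6283 rad/s.
Step 2 — Component impedances:
  R: Z = R = 506 Ω
  L: Z = jωL = j·6283·0.0301 = 0 + j189.1 Ω
Step 3 — Series combination: Z_total = R + L = 506 + j189.1 Ω = 540.2∠20.5° Ω.

Z = 506 + j189.1 Ω = 540.2∠20.5° Ω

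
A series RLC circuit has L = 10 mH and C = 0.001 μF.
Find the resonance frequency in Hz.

Step 1 — Resonance condition Im(Z)=0 gives ω₀ = 1/√(LC).
Step 2 — ω₀ = 1/√(0.01·1e-09) = 3.162e+05 rad/s.
Step 3 — f₀ = ω₀/(2π) = 5.033e+04 Hz.

f₀ = 5.033e+04 Hz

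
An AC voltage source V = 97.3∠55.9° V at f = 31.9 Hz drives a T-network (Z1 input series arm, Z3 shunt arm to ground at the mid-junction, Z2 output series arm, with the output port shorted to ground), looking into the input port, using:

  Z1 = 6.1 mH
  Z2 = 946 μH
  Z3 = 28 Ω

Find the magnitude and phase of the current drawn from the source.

Step 1 — Angular frequency: ω = 2π·f = 2π·31.9 = 200.4 rad/s.
Step 2 — Component impedances:
  Z1: Z = jωL = j·200.4·0.0061 = 0 + j1.223 Ω
  Z2: Z = jωL = j·200.4·0.000946 = 0 + j0.1896 Ω
  Z3: Z = R = 28 Ω
Step 3 — With the output port shorted to ground, the output series arm Z2 runs from the junction to ground; the shunt arm Z3 also runs from the junction to ground. They appear in parallel: Z3 || Z2 = 0.001284 + j0.1896 Ω.
Step 4 — Series with input arm Z1: Z_in = Z1 + (Z3 || Z2) = 0.001284 + j1.412 Ω = 1.412∠89.9° Ω.
Step 5 — Source phasor: V = 97.3∠55.9° V = 54.55 + j80.57 V.
Step 6 — Ohm's law: I = V / Z_total = (54.55 + j80.57) / (0.001284 + j1.412) = 57.09 - j38.57 A.
Step 7 — Convert to polar: |I| = 68.9 A, ∠I = -34.0°.

I = 68.9∠-34.0° A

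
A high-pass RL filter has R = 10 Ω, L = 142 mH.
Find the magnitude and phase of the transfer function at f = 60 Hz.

Step 1 — Angular frequency: ω = 2π·60 = 377 rad/s.
Step 2 — Transfer function: H(jω) = jωL/(R + jωL).
Step 3 — Numerator jωL = j·53.53; denominator R + jωL = 10 + j53.53.
Step 4 — H = 0.9663 + j0.1805.
Step 5 — Magnitude: |H| = 0.983 (-0.1 dB); phase: φ = 10.6°.

|H| = 0.983 (-0.1 dB), φ = 10.6°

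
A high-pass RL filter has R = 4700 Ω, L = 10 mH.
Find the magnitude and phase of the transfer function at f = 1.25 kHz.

Step 1 — Angular frequency: ω = 2π·1250 = 7854 rad/s.
Step 2 — Transfer function: H(jω) = jωL/(R + jωL).
Step 3 — Numerator jωL = j·78.54; denominator R + jωL = 4700 + j78.54.
Step 4 — H = 0.0002792 + j0.01671.
Step 5 — Magnitude: |H| = 0.01671 (-35.5 dB); phase: φ = 89.0°.

|H| = 0.01671 (-35.5 dB), φ = 89.0°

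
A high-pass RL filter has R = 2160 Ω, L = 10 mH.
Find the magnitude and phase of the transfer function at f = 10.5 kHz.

Step 1 — Angular frequency: ω = 2π·1.05e+04 = 6.597e+04 rad/s.
Step 2 — Transfer function: H(jω) = jωL/(R + jωL).
Step 3 — Numerator jωL = j·659.7; denominator R + jωL = 2160 + j659.7.
Step 4 — H = 0.08533 + j0.2794.
Step 5 — Magnitude: |H| = 0.2921 (-10.7 dB); phase: φ = 73.0°.

|H| = 0.2921 (-10.7 dB), φ = 73.0°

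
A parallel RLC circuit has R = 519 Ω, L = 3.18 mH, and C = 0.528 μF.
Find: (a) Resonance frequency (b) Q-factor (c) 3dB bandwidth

Step 1 — Resonance: ω₀ = 1/√(LC) = 1/√(0.00318·5.28e-07) = 2.44e+04 rad/s.
Step 2 — f₀ = ω₀/(2π) = 3884 Hz.
Step 3 — Parallel Q: Q = R/(ω₀L) = 519/(2.44e+04·0.00318) = 6.688.
Step 4 — Bandwidth: Δω = ω₀/Q = 3649 rad/s; BW = Δω/(2π) = 580.8 Hz.

(a) f₀ = 3884 Hz  (b) Q = 6.688  (c) BW = 580.8 Hz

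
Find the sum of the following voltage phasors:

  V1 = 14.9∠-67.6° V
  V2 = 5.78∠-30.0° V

Step 1 — Convert each phasor to rectangular form:
  V1 = 14.9·(cos(-67.6°) + j·sin(-67.6°)) = 5.678 - j13.78 V
  V2 = 5.78·(cos(-30.0°) + j·sin(-30.0°)) = 5.006 - j2.89 V
Step 2 — Sum components: V_total = 10.68 - j16.67 V.
Step 3 — Convert to polar: |V_total| = 19.8 V, ∠V_total = -57.3°.

V_total = 19.8∠-57.3° V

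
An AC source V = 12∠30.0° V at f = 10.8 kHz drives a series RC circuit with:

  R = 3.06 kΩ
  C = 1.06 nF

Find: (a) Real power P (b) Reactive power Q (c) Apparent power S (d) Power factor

Step 1 — Angular frequency: ω = 2π·f = 2π·1.08e+04 = 6.786e+04 rad/s.
Step 2 — Component impedances:
  R: Z = R = 3060 Ω
  C: Z = 1/(jωC) = -j/(ω·C) = 0 - j1.39e+04 Ω
Step 3 — Series combination: Z_total = R + C = 3060 - j1.39e+04 Ω = 1.424e+04∠-77.6° Ω.
Step 4 — Source phasor: V = 12∠30.0° V = 10.39 + j6 V.
Step 5 — Current: I = V / Z = -0.0002547 + j0.0008036 A = 0.000843∠107.6° A.
Step 6 — Complex power: S = V·I* = 0.002174 - j0.009879 VA.
Step 7 — Real power: P = Re(S) = 0.002174 W.
Step 8 — Reactive power: Q = Im(S) = -0.009879 VAR.
Step 9 — Apparent power: |S| = 0.01012 VA.
Step 10 — Power factor: PF = P/|S| = 0.215 (leading).

(a) P = 0.002174 W  (b) Q = -0.009879 VAR  (c) S = 0.01012 VA  (d) PF = 0.215 (leading)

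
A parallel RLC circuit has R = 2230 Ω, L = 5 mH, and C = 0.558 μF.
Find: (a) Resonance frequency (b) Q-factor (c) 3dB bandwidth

Step 1 — Resonance: ω₀ = 1/√(LC) = 1/√(0.005·5.58e-07) = 1.893e+04 rad/s.
Step 2 — f₀ = ω₀/(2π) = 3013 Hz.
Step 3 — Parallel Q: Q = R/(ω₀L) = 2230/(1.893e+04·0.005) = 23.56.
Step 4 — Bandwidth: Δω = ω₀/Q = 803.6 rad/s; BW = Δω/(2π) = 127.9 Hz.

(a) f₀ = 3013 Hz  (b) Q = 23.56  (c) BW = 127.9 Hz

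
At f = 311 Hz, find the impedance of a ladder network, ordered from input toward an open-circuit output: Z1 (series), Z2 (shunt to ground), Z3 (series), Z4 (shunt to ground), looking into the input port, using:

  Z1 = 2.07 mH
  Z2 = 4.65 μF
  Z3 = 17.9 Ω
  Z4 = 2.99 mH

Step 1 — Angular frequency: ω = 2π·f = 2π·311 = 1954 rad/s.
Step 2 — Component impedances:
  Z1: Z = jωL = j·1954·0.00207 = 0 + j4.045 Ω
  Z2: Z = 1/(jωC) = -j/(ω·C) = 0 - j110.1 Ω
  Z3: Z = R = 17.9 Ω
  Z4: Z = jωL = j·1954·0.00299 = 0 + j5.843 Ω
Step 3 — Ladder network (open output): work backward from the far end, alternating series and parallel combinations. Z_in = 19.39 + j6.884 Ω = 20.58∠19.5° Ω.

Z = 19.39 + j6.884 Ω = 20.58∠19.5° Ω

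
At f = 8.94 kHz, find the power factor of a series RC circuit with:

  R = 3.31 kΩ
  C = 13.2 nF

Step 1 — Angular frequency: ω = 2π·f = 2π·8940 = 5.617e+04 rad/s.
Step 2 — Component impedances:
  R: Z = R = 3310 Ω
  C: Z = 1/(jωC) = -j/(ω·C) = 0 - j1349 Ω
Step 3 — Series combination: Z_total = R + C = 3310 - j1349 Ω = 3574∠-22.2° Ω.
Step 4 — Power factor: PF = cos(φ) = Re(Z)/|Z| = 3310/3574 = 0.9261.
Step 5 — Type: Im(Z) = -1349 ⇒ leading (phase φ = -22.2°).

PF = 0.9261 (leading, φ = -22.2°)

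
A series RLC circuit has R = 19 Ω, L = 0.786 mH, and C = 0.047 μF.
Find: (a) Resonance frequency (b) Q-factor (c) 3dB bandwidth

Step 1 — Resonance: ω₀ = 1/√(LC) = 1/√(0.000786·4.7e-08) = 1.645e+05 rad/s.
Step 2 — f₀ = ω₀/(2π) = 2.619e+04 Hz.
Step 3 — Series Q: Q = ω₀L/R = 1.645e+05·0.000786/19 = 6.806.
Step 4 — Bandwidth: Δω = ω₀/Q = 2.417e+04 rad/s; BW = Δω/(2π) = 3847 Hz.

(a) f₀ = 2.619e+04 Hz  (b) Q = 6.806  (c) BW = 3847 Hz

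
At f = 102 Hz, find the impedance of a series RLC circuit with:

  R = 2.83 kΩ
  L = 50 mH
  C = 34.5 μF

Step 1 — Angular frequency: ω = 2π·f = 2π·102 = 640.9 rad/s.
Step 2 — Component impedances:
  R: Z = R = 2830 Ω
  L: Z = jωL = j·640.9·0.05 = 0 + j32.04 Ω
  C: Z = 1/(jωC) = -j/(ω·C) = 0 - j45.23 Ω
Step 3 — Series combination: Z_total = R + L + C = 2830 - j13.18 Ω = 2830∠-0.3° Ω.

Z = 2830 - j13.18 Ω = 2830∠-0.3° Ω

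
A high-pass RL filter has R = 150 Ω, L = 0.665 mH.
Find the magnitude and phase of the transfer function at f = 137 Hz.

Step 1 — Angular frequency: ω = 2π·137 = 860.8 rad/s.
Step 2 — Transfer function: H(jω) = jωL/(R + jωL).
Step 3 — Numerator jωL = j·0.5724; denominator R + jωL = 150 + j0.5724.
Step 4 — H = 1.456e-05 + j0.003816.
Step 5 — Magnitude: |H| = 0.003816 (-48.4 dB); phase: φ = 89.8°.

|H| = 0.003816 (-48.4 dB), φ = 89.8°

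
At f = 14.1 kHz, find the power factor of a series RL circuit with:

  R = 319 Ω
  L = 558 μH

Step 1 — Angular frequency: ω = 2π·f = 2π·1.41e+04 = 8.859e+04 rad/s.
Step 2 — Component impedances:
  R: Z = R = 319 Ω
  L: Z = jωL = j·8.859e+04·0.000558 = 0 + j49.43 Ω
Step 3 — Series combination: Z_total = R + L = 319 + j49.43 Ω = 322.8∠8.8° Ω.
Step 4 — Power factor: PF = cos(φ) = Re(Z)/|Z| = 319/322.8 = 0.9882.
Step 5 — Type: Im(Z) = 49.43 ⇒ lagging (phase φ = 8.8°).

PF = 0.9882 (lagging, φ = 8.8°)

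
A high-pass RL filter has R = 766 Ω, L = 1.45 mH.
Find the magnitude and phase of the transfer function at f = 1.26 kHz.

Step 1 — Angular frequency: ω = 2π·1260 = 7917 rad/s.
Step 2 — Transfer function: H(jω) = jωL/(R + jωL).
Step 3 — Numerator jωL = j·11.48; denominator R + jωL = 766 + j11.48.
Step 4 — H = 0.0002245 + j0.01498.
Step 5 — Magnitude: |H| = 0.01498 (-36.5 dB); phase: φ = 89.1°.

|H| = 0.01498 (-36.5 dB), φ = 89.1°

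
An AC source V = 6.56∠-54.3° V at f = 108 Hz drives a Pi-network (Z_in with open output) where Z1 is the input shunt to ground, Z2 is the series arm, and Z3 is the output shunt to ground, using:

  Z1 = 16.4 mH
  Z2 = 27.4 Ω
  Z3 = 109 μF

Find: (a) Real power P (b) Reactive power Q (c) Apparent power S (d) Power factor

Step 1 — Angular frequency: ω = 2π·f = 2π·108 = 678.6 rad/s.
Step 2 — Component impedances:
  Z1: Z = jωL = j·678.6·0.0164 = 0 + j11.13 Ω
  Z2: Z = R = 27.4 Ω
  Z3: Z = 1/(jωC) = -j/(ω·C) = 0 - j13.52 Ω
Step 3 — With open output, the series arm Z2 and the output shunt Z3 appear in series to ground: Z2 + Z3 = 27.4 - j13.52 Ω.
Step 4 — Parallel with input shunt Z1: Z_in = Z1 || (Z2 + Z3) = 4.486 + j11.52 Ω = 12.36∠68.7° Ω.
Step 5 — Source phasor: V = 6.56∠-54.3° V = 3.828 - j5.327 V.
Step 6 — Current: I = V / Z = -0.2892 - j0.4449 A = 0.5306∠-123.0° A.
Step 7 — Complex power: S = V·I* = 1.263 + j3.244 VA.
Step 8 — Real power: P = Re(S) = 1.263 W.
Step 9 — Reactive power: Q = Im(S) = 3.244 VAR.
Step 10 — Apparent power: |S| = 3.481 VA.
Step 11 — Power factor: PF = P/|S| = 0.3629 (lagging).

(a) P = 1.263 W  (b) Q = 3.244 VAR  (c) S = 3.481 VA  (d) PF = 0.3629 (lagging)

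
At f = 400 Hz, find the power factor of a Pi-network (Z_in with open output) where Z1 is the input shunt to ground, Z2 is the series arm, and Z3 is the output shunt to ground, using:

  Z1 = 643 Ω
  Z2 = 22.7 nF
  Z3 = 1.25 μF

Step 1 — Angular frequency: ω = 2π·f = 2π·400 = 2513 rad/s.
Step 2 — Component impedances:
  Z1: Z = R = 643 Ω
  Z2: Z = 1/(jωC) = -j/(ω·C) = 0 - j1.753e+04 Ω
  Z3: Z = 1/(jωC) = -j/(ω·C) = 0 - j318.3 Ω
Step 3 — With open output, the series arm Z2 and the output shunt Z3 appear in series to ground: Z2 + Z3 = 0 - j1.785e+04 Ω.
Step 4 — Parallel with input shunt Z1: Z_in = Z1 || (Z2 + Z3) = 642.2 - j23.14 Ω = 642.6∠-2.1° Ω.
Step 5 — Power factor: PF = cos(φ) = Re(Z)/|Z| = 642.2/642.6 = 0.9994.
Step 6 — Type: Im(Z) = -23.14 ⇒ leading (phase φ = -2.1°).

PF = 0.9994 (leading, φ = -2.1°)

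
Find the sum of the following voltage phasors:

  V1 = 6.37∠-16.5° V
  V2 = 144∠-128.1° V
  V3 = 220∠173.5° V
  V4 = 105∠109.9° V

Step 1 — Convert each phasor to rectangular form:
  V1 = 6.37·(cos(-16.5°) + j·sin(-16.5°)) = 6.108 - j1.809 V
  V2 = 144·(cos(-128.1°) + j·sin(-128.1°)) = -88.85 - j113.3 V
  V3 = 220·(cos(173.5°) + j·sin(173.5°)) = -218.6 + j24.9 V
  V4 = 105·(cos(109.9°) + j·sin(109.9°)) = -35.74 + j98.73 V
Step 2 — Sum components: V_total = -337.1 + j8.507 V.
Step 3 — Convert to polar: |V_total| = 337.2 V, ∠V_total = 178.6°.

V_total = 337.2∠178.6° V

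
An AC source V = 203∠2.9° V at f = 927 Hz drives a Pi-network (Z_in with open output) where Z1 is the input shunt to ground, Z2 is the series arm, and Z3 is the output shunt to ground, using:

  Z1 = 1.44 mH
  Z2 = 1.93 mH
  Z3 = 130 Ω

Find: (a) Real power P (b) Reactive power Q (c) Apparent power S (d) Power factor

Step 1 — Angular frequency: ω = 2π·f = 2π·927 = 5825 rad/s.
Step 2 — Component impedances:
  Z1: Z = jωL = j·5825·0.00144 = 0 + j8.387 Ω
  Z2: Z = jωL = j·5825·0.00193 = 0 + j11.24 Ω
  Z3: Z = R = 130 Ω
Step 3 — With open output, the series arm Z2 and the output shunt Z3 appear in series to ground: Z2 + Z3 = 130 + j11.24 Ω.
Step 4 — Parallel with input shunt Z1: Z_in = Z1 || (Z2 + Z3) = 0.5291 + j8.307 Ω = 8.324∠86.4° Ω.
Step 5 — Source phasor: V = 203∠2.9° V = 202.7 + j10.27 V.
Step 6 — Current: I = V / Z = 2.779 - j24.23 A = 24.39∠-83.5° A.
Step 7 — Complex power: S = V·I* = 314.6 + j4940 VA.
Step 8 — Real power: P = Re(S) = 314.6 W.
Step 9 — Reactive power: Q = Im(S) = 4940 VAR.
Step 10 — Apparent power: |S| = 4950 VA.
Step 11 — Power factor: PF = P/|S| = 0.06356 (lagging).

(a) P = 314.6 W  (b) Q = 4940 VAR  (c) S = 4950 VA  (d) PF = 0.06356 (lagging)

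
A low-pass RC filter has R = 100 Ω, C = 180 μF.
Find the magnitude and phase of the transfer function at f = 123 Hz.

Step 1 — Angular frequency: ω = 2π·123 = 772.8 rad/s.
Step 2 — Transfer function: H(jω) = 1/(1 + jωRC).
Step 3 — Denominator: 1 + jωRC = 1 + j·772.8·100·0.00018 = 1 + j13.91.
Step 4 — H = 0.005141 - j0.07152.
Step 5 — Magnitude: |H| = 0.0717 (-22.9 dB); phase: φ = -85.9°.

|H| = 0.0717 (-22.9 dB), φ = -85.9°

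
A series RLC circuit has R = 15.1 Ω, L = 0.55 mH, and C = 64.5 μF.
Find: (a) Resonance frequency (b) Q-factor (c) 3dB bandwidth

Step 1 — Resonance: ω₀ = 1/√(LC) = 1/√(0.00055·6.45e-05) = 5309 rad/s.
Step 2 — f₀ = ω₀/(2π) = 845 Hz.
Step 3 — Series Q: Q = ω₀L/R = 5309·0.00055/15.1 = 0.1934.
Step 4 — Bandwidth: Δω = ω₀/Q = 2.745e+04 rad/s; BW = Δω/(2π) = 4370 Hz.

(a) f₀ = 845 Hz  (b) Q = 0.1934  (c) BW = 4370 Hz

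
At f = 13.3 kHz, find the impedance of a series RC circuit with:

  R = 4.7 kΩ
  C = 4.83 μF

Step 1 — Angular frequency: ω = 2π·f = 2π·1.33e+04 = 8.357e+04 rad/s.
Step 2 — Component impedances:
  R: Z = R = 4700 Ω
  C: Z = 1/(jωC) = -j/(ω·C) = 0 - j2.478 Ω
Step 3 — Series combination: Z_total = R + C = 4700 - j2.478 Ω = 4700∠-0.0° Ω.

Z = 4700 - j2.478 Ω = 4700∠-0.0° Ω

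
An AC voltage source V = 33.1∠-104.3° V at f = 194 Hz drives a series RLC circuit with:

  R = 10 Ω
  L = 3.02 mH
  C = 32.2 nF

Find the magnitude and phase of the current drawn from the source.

Step 1 — Angular frequency: ω = 2π·f = 2π·194 = 1219 rad/s.
Step 2 — Component impedances:
  R: Z = R = 10 Ω
  L: Z = jωL = j·1219·0.00302 = 0 + j3.681 Ω
  C: Z = 1/(jωC) = -j/(ω·C) = 0 - j2.548e+04 Ω
Step 3 — Series combination: Z_total = R + L + C = 10 - j2.547e+04 Ω = 2.547e+04∠-90.0° Ω.
Step 4 — Source phasor: V = 33.1∠-104.3° V = -8.176 - j32.07 V.
Step 5 — Ohm's law: I = V / Z_total = (-8.176 - j32.07) / (10 - j2.547e+04) = 0.001259 - j0.0003214 A.
Step 6 — Convert to polar: |I| = 0.001299 A, ∠I = -14.3°.

I = 0.001299∠-14.3° A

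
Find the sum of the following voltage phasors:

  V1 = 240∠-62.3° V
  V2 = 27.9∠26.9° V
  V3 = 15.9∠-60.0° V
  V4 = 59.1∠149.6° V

Step 1 — Convert each phasor to rectangular form:
  V1 = 240·(cos(-62.3°) + j·sin(-62.3°)) = 111.6 - j212.5 V
  V2 = 27.9·(cos(26.9°) + j·sin(26.9°)) = 24.88 + j12.62 V
  V3 = 15.9·(cos(-60.0°) + j·sin(-60.0°)) = 7.95 - j13.77 V
  V4 = 59.1·(cos(149.6°) + j·sin(149.6°)) = -50.97 + j29.91 V
Step 2 — Sum components: V_total = 93.42 - j183.7 V.
Step 3 — Convert to polar: |V_total| = 206.1 V, ∠V_total = -63.0°.

V_total = 206.1∠-63.0° V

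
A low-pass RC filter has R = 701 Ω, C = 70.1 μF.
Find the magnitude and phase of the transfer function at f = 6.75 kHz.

Step 1 — Angular frequency: ω = 2π·6750 = 4.241e+04 rad/s.
Step 2 — Transfer function: H(jω) = 1/(1 + jωRC).
Step 3 — Denominator: 1 + jωRC = 1 + j·4.241e+04·701·7.01e-05 = 1 + j2084.
Step 4 — H = 2.302e-07 - j0.0004798.
Step 5 — Magnitude: |H| = 0.0004798 (-66.4 dB); phase: φ = -90.0°.

|H| = 0.0004798 (-66.4 dB), φ = -90.0°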